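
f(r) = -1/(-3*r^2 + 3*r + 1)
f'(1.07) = -5.69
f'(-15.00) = 0.00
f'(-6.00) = 0.00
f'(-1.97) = 0.05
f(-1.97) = 0.06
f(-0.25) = -16.00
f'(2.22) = -0.20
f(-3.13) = 0.03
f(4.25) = 0.02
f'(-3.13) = 0.02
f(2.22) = 0.14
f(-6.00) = 0.01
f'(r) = -(6*r - 3)/(-3*r^2 + 3*r + 1)^2 = 3*(1 - 2*r)/(-3*r^2 + 3*r + 1)^2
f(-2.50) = 0.04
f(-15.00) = 0.00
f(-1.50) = 0.10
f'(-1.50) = 0.11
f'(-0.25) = 1152.00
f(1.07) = -1.29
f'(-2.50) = 0.03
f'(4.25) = -0.01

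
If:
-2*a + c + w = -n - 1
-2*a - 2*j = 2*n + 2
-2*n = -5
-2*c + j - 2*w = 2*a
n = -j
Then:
No Solution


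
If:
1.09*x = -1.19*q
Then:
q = -0.915966386554622*x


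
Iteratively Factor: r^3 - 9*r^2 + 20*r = (r - 4)*(r^2 - 5*r) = r*(r - 4)*(r - 5)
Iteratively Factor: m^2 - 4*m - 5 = (m + 1)*(m - 5)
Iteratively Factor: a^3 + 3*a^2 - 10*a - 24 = (a + 4)*(a^2 - a - 6) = (a + 2)*(a + 4)*(a - 3)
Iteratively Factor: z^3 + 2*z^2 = (z)*(z^2 + 2*z) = z^2*(z + 2)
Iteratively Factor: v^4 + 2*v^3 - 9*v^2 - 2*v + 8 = (v + 1)*(v^3 + v^2 - 10*v + 8) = (v - 1)*(v + 1)*(v^2 + 2*v - 8) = (v - 2)*(v - 1)*(v + 1)*(v + 4)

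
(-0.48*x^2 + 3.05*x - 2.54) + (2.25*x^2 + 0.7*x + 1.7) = 1.77*x^2 + 3.75*x - 0.84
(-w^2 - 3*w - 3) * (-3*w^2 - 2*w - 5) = 3*w^4 + 11*w^3 + 20*w^2 + 21*w + 15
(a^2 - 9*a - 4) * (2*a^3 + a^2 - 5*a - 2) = 2*a^5 - 17*a^4 - 22*a^3 + 39*a^2 + 38*a + 8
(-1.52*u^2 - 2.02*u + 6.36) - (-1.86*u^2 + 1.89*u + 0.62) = 0.34*u^2 - 3.91*u + 5.74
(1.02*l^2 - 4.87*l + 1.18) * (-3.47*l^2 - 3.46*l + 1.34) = -3.5394*l^4 + 13.3697*l^3 + 14.1224*l^2 - 10.6086*l + 1.5812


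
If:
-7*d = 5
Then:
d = -5/7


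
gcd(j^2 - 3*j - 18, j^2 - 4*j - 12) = j - 6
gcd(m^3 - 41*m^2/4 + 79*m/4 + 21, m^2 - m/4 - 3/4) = m + 3/4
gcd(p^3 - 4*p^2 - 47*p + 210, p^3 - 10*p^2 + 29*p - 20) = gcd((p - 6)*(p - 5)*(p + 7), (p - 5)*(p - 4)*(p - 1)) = p - 5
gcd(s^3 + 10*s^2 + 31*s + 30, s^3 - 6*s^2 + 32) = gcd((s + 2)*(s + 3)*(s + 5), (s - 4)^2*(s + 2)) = s + 2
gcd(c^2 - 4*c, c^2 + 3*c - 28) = c - 4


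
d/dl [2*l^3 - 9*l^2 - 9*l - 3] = 6*l^2 - 18*l - 9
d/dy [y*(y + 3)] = 2*y + 3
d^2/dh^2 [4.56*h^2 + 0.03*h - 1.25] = 9.12000000000000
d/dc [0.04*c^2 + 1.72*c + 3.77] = 0.08*c + 1.72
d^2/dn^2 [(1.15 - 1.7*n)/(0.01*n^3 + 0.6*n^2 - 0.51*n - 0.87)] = (-0.00102*n^5 - 0.05982*n^4 - 1.13094*n^3 + 2.27133*n^2 - 7.37577*n + 3.30741)/(1.0e-6*n^9 + 0.00018*n^8 + 0.010647*n^7 + 0.197379*n^6 - 0.574317*n^5 - 0.444798*n^4 + 1.487376*n^3 + 0.683559*n^2 - 1.158057*n - 0.658503)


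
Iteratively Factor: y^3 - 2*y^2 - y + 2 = (y - 1)*(y^2 - y - 2) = (y - 2)*(y - 1)*(y + 1)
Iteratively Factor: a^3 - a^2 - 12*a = (a)*(a^2 - a - 12) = a*(a - 4)*(a + 3)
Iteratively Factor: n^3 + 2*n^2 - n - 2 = (n - 1)*(n^2 + 3*n + 2) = (n - 1)*(n + 1)*(n + 2)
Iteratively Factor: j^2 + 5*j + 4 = (j + 4)*(j + 1)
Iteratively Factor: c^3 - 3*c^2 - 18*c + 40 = (c - 5)*(c^2 + 2*c - 8) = (c - 5)*(c + 4)*(c - 2)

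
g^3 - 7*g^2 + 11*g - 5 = (g - 5)*(g - 1)^2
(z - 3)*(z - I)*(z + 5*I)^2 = z^4 - 3*z^3 + 9*I*z^3 - 15*z^2 - 27*I*z^2 + 45*z + 25*I*z - 75*I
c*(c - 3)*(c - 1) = c^3 - 4*c^2 + 3*c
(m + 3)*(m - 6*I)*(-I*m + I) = -I*m^3 - 6*m^2 - 2*I*m^2 - 12*m + 3*I*m + 18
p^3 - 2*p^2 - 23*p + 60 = (p - 4)*(p - 3)*(p + 5)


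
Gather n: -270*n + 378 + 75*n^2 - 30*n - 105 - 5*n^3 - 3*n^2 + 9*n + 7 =-5*n^3 + 72*n^2 - 291*n + 280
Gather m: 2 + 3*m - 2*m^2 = -2*m^2 + 3*m + 2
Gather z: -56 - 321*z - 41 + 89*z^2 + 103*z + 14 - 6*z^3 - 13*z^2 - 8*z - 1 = -6*z^3 + 76*z^2 - 226*z - 84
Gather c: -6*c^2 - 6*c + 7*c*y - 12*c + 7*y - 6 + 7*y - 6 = -6*c^2 + c*(7*y - 18) + 14*y - 12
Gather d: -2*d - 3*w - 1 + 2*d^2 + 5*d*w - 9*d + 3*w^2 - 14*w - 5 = 2*d^2 + d*(5*w - 11) + 3*w^2 - 17*w - 6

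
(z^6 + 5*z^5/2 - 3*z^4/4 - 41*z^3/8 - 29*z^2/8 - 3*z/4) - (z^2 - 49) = z^6 + 5*z^5/2 - 3*z^4/4 - 41*z^3/8 - 37*z^2/8 - 3*z/4 + 49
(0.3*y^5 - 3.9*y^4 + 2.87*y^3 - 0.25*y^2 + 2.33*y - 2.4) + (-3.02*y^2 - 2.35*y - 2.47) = 0.3*y^5 - 3.9*y^4 + 2.87*y^3 - 3.27*y^2 - 0.02*y - 4.87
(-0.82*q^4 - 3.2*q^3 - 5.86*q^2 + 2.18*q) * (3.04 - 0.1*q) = 0.082*q^5 - 2.1728*q^4 - 9.142*q^3 - 18.0324*q^2 + 6.6272*q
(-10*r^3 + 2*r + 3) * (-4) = 40*r^3 - 8*r - 12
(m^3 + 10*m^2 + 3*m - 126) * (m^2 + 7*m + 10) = m^5 + 17*m^4 + 83*m^3 - 5*m^2 - 852*m - 1260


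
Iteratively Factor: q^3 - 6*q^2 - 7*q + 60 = (q - 4)*(q^2 - 2*q - 15) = (q - 4)*(q + 3)*(q - 5)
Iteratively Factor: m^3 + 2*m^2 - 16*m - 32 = (m - 4)*(m^2 + 6*m + 8) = (m - 4)*(m + 4)*(m + 2)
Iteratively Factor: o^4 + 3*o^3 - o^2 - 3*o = (o)*(o^3 + 3*o^2 - o - 3) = o*(o + 3)*(o^2 - 1) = o*(o + 1)*(o + 3)*(o - 1)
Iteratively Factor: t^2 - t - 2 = (t + 1)*(t - 2)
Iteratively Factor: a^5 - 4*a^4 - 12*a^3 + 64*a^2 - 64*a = (a - 2)*(a^4 - 2*a^3 - 16*a^2 + 32*a) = (a - 2)^2*(a^3 - 16*a) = a*(a - 2)^2*(a^2 - 16) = a*(a - 2)^2*(a + 4)*(a - 4)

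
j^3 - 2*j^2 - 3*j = j*(j - 3)*(j + 1)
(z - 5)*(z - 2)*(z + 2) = z^3 - 5*z^2 - 4*z + 20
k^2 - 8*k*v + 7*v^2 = (k - 7*v)*(k - v)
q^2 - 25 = (q - 5)*(q + 5)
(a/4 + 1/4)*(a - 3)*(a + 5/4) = a^3/4 - 3*a^2/16 - 11*a/8 - 15/16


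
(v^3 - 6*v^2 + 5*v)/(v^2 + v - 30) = v*(v - 1)/(v + 6)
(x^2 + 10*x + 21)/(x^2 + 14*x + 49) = (x + 3)/(x + 7)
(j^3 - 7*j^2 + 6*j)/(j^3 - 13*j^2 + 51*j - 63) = j*(j^2 - 7*j + 6)/(j^3 - 13*j^2 + 51*j - 63)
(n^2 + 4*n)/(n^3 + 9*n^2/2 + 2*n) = 2/(2*n + 1)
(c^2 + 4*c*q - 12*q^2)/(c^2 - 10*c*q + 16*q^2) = (-c - 6*q)/(-c + 8*q)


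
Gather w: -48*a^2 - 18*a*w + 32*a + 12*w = -48*a^2 + 32*a + w*(12 - 18*a)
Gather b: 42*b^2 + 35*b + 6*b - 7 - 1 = 42*b^2 + 41*b - 8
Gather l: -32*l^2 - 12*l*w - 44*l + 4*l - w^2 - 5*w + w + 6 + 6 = -32*l^2 + l*(-12*w - 40) - w^2 - 4*w + 12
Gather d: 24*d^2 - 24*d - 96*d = 24*d^2 - 120*d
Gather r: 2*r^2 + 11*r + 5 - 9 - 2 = 2*r^2 + 11*r - 6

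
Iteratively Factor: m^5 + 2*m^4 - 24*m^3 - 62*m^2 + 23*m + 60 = (m - 5)*(m^4 + 7*m^3 + 11*m^2 - 7*m - 12) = (m - 5)*(m + 4)*(m^3 + 3*m^2 - m - 3) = (m - 5)*(m + 3)*(m + 4)*(m^2 - 1) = (m - 5)*(m - 1)*(m + 3)*(m + 4)*(m + 1)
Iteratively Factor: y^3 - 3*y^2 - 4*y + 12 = (y - 3)*(y^2 - 4) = (y - 3)*(y + 2)*(y - 2)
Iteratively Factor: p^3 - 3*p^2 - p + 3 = (p - 1)*(p^2 - 2*p - 3) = (p - 3)*(p - 1)*(p + 1)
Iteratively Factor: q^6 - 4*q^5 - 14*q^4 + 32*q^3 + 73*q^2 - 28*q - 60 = (q - 1)*(q^5 - 3*q^4 - 17*q^3 + 15*q^2 + 88*q + 60) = (q - 1)*(q + 2)*(q^4 - 5*q^3 - 7*q^2 + 29*q + 30) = (q - 3)*(q - 1)*(q + 2)*(q^3 - 2*q^2 - 13*q - 10) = (q - 5)*(q - 3)*(q - 1)*(q + 2)*(q^2 + 3*q + 2) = (q - 5)*(q - 3)*(q - 1)*(q + 2)^2*(q + 1)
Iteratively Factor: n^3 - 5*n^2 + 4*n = (n)*(n^2 - 5*n + 4) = n*(n - 1)*(n - 4)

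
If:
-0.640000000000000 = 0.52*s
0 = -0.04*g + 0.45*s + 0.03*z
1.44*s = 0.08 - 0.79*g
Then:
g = 2.34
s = -1.23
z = 21.59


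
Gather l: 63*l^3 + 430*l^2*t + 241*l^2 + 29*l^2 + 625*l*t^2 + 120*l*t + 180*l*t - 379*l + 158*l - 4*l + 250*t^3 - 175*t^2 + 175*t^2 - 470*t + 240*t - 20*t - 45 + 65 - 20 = 63*l^3 + l^2*(430*t + 270) + l*(625*t^2 + 300*t - 225) + 250*t^3 - 250*t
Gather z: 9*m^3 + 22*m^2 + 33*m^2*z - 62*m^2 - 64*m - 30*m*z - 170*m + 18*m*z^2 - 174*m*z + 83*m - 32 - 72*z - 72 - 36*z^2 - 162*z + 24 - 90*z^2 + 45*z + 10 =9*m^3 - 40*m^2 - 151*m + z^2*(18*m - 126) + z*(33*m^2 - 204*m - 189) - 70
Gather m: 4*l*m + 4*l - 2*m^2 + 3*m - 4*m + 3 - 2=4*l - 2*m^2 + m*(4*l - 1) + 1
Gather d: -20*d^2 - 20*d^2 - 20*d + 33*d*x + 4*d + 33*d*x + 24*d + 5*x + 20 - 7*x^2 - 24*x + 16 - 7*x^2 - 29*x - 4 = -40*d^2 + d*(66*x + 8) - 14*x^2 - 48*x + 32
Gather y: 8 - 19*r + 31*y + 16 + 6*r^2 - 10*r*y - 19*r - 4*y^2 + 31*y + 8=6*r^2 - 38*r - 4*y^2 + y*(62 - 10*r) + 32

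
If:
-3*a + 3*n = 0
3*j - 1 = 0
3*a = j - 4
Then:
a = -11/9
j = 1/3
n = -11/9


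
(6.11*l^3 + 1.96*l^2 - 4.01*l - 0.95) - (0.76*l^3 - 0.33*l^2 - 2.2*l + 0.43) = 5.35*l^3 + 2.29*l^2 - 1.81*l - 1.38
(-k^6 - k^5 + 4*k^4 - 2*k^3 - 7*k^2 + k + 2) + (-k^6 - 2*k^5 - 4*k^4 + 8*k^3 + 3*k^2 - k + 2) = -2*k^6 - 3*k^5 + 6*k^3 - 4*k^2 + 4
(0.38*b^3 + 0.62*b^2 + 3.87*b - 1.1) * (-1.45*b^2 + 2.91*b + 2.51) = -0.551*b^5 + 0.2068*b^4 - 2.8535*b^3 + 14.4129*b^2 + 6.5127*b - 2.761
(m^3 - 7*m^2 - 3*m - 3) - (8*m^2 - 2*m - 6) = m^3 - 15*m^2 - m + 3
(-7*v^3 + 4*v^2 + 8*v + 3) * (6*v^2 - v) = -42*v^5 + 31*v^4 + 44*v^3 + 10*v^2 - 3*v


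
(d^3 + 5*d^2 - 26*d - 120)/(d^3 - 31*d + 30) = (d + 4)/(d - 1)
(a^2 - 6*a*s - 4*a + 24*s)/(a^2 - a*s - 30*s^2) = (a - 4)/(a + 5*s)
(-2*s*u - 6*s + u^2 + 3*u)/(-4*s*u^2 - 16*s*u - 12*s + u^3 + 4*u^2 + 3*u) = (2*s - u)/(4*s*u + 4*s - u^2 - u)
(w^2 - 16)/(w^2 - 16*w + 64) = (w^2 - 16)/(w^2 - 16*w + 64)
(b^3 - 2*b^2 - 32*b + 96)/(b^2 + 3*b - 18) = (b^2 - 8*b + 16)/(b - 3)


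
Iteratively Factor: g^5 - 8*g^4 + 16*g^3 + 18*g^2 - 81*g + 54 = (g - 1)*(g^4 - 7*g^3 + 9*g^2 + 27*g - 54) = (g - 3)*(g - 1)*(g^3 - 4*g^2 - 3*g + 18) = (g - 3)^2*(g - 1)*(g^2 - g - 6) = (g - 3)^3*(g - 1)*(g + 2)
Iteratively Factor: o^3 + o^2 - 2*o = (o)*(o^2 + o - 2) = o*(o + 2)*(o - 1)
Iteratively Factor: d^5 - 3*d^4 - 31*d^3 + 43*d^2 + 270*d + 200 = (d + 1)*(d^4 - 4*d^3 - 27*d^2 + 70*d + 200) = (d - 5)*(d + 1)*(d^3 + d^2 - 22*d - 40) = (d - 5)*(d + 1)*(d + 4)*(d^2 - 3*d - 10) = (d - 5)^2*(d + 1)*(d + 4)*(d + 2)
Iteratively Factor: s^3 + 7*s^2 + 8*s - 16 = (s + 4)*(s^2 + 3*s - 4) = (s + 4)^2*(s - 1)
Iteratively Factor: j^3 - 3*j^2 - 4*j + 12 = (j - 3)*(j^2 - 4) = (j - 3)*(j - 2)*(j + 2)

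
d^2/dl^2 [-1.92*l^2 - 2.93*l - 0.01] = -3.84000000000000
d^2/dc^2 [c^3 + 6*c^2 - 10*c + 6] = 6*c + 12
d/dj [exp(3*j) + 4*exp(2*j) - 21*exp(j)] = (3*exp(2*j) + 8*exp(j) - 21)*exp(j)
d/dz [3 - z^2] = -2*z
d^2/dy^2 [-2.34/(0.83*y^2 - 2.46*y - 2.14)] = (-3.224052*y^2 + 9.555624*y + 2.34*(1.66*y - 2.46)*(3.32*y - 4.92) + 8.312616)/(-0.83*y^2 + 2.46*y + 2.14)^3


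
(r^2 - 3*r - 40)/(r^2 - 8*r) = (r + 5)/r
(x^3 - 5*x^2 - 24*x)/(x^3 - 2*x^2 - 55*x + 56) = x*(x + 3)/(x^2 + 6*x - 7)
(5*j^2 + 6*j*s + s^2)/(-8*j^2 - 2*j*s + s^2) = (5*j^2 + 6*j*s + s^2)/(-8*j^2 - 2*j*s + s^2)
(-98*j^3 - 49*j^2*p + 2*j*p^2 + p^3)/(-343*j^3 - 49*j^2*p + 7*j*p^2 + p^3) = (2*j + p)/(7*j + p)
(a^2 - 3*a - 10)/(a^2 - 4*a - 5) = (a + 2)/(a + 1)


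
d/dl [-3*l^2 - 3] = -6*l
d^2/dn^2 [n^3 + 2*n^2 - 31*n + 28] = 6*n + 4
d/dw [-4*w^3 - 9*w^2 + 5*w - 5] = -12*w^2 - 18*w + 5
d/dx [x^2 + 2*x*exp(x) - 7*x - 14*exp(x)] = 2*x*exp(x) + 2*x - 12*exp(x) - 7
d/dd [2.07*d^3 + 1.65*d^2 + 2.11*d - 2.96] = 6.21*d^2 + 3.3*d + 2.11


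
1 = 1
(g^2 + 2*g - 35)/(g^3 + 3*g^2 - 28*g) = (g - 5)/(g*(g - 4))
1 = 1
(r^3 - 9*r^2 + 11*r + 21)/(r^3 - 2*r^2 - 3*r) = (r - 7)/r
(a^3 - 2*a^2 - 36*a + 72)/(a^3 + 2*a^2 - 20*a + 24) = (a - 6)/(a - 2)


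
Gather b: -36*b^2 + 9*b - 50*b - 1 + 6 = -36*b^2 - 41*b + 5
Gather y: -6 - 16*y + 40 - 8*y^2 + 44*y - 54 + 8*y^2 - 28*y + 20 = 0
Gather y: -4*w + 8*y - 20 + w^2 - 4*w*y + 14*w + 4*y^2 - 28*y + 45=w^2 + 10*w + 4*y^2 + y*(-4*w - 20) + 25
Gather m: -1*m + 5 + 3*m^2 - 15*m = 3*m^2 - 16*m + 5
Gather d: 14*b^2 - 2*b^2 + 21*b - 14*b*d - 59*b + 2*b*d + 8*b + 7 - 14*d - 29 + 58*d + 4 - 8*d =12*b^2 - 30*b + d*(36 - 12*b) - 18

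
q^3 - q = q*(q - 1)*(q + 1)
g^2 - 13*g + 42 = (g - 7)*(g - 6)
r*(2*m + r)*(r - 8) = 2*m*r^2 - 16*m*r + r^3 - 8*r^2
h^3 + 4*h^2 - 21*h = h*(h - 3)*(h + 7)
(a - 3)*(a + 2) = a^2 - a - 6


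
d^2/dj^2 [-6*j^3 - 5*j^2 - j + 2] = -36*j - 10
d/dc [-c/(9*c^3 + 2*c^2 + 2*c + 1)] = (18*c^3 + 2*c^2 - 1)/(81*c^6 + 36*c^5 + 40*c^4 + 26*c^3 + 8*c^2 + 4*c + 1)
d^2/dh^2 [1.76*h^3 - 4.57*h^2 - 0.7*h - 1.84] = 10.56*h - 9.14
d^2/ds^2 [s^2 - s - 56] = 2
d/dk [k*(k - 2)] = 2*k - 2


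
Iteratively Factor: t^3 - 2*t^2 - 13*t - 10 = (t - 5)*(t^2 + 3*t + 2) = (t - 5)*(t + 2)*(t + 1)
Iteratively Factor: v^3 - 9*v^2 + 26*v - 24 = (v - 4)*(v^2 - 5*v + 6) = (v - 4)*(v - 2)*(v - 3)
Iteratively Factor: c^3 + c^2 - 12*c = (c + 4)*(c^2 - 3*c) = c*(c + 4)*(c - 3)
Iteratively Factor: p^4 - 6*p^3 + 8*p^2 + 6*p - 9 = (p - 1)*(p^3 - 5*p^2 + 3*p + 9) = (p - 3)*(p - 1)*(p^2 - 2*p - 3) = (p - 3)*(p - 1)*(p + 1)*(p - 3)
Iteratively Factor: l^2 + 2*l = (l)*(l + 2)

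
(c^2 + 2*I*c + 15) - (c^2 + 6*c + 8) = -6*c + 2*I*c + 7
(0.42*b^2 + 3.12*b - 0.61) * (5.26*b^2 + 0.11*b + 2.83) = 2.2092*b^4 + 16.4574*b^3 - 1.6768*b^2 + 8.7625*b - 1.7263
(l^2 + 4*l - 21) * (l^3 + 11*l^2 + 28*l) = l^5 + 15*l^4 + 51*l^3 - 119*l^2 - 588*l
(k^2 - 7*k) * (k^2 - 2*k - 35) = k^4 - 9*k^3 - 21*k^2 + 245*k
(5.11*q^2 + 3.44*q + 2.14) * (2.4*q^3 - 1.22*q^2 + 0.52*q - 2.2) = 12.264*q^5 + 2.0218*q^4 + 3.5964*q^3 - 12.064*q^2 - 6.4552*q - 4.708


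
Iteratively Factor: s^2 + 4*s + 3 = (s + 3)*(s + 1)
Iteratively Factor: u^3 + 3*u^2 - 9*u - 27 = (u - 3)*(u^2 + 6*u + 9) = (u - 3)*(u + 3)*(u + 3)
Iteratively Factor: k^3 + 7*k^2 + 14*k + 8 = (k + 4)*(k^2 + 3*k + 2) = (k + 1)*(k + 4)*(k + 2)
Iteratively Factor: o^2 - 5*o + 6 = (o - 2)*(o - 3)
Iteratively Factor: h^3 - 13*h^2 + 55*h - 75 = (h - 5)*(h^2 - 8*h + 15) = (h - 5)^2*(h - 3)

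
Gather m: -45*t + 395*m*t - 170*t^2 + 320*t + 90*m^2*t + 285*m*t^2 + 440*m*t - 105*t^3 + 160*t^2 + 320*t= 90*m^2*t + m*(285*t^2 + 835*t) - 105*t^3 - 10*t^2 + 595*t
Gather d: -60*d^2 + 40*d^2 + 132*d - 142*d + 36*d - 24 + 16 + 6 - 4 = -20*d^2 + 26*d - 6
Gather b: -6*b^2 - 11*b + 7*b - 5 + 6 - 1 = -6*b^2 - 4*b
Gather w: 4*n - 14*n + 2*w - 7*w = -10*n - 5*w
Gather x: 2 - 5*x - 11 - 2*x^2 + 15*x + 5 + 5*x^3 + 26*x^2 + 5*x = 5*x^3 + 24*x^2 + 15*x - 4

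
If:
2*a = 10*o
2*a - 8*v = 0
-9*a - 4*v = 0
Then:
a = 0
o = 0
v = 0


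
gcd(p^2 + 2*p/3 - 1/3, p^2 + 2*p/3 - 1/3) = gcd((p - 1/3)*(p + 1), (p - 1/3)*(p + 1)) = p^2 + 2*p/3 - 1/3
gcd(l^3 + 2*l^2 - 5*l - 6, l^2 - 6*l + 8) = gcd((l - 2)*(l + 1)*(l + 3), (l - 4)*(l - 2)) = l - 2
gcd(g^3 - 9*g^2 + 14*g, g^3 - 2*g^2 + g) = g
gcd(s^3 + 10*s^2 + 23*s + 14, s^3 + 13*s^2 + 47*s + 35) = s^2 + 8*s + 7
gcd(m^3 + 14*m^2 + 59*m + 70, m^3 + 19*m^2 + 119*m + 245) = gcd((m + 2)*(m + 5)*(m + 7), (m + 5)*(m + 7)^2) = m^2 + 12*m + 35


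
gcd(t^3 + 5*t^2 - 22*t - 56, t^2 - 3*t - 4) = t - 4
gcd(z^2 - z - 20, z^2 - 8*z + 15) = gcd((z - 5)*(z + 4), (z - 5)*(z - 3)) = z - 5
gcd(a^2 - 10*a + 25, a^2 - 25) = a - 5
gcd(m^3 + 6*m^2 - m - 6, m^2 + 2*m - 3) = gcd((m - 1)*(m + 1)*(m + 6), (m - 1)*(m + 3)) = m - 1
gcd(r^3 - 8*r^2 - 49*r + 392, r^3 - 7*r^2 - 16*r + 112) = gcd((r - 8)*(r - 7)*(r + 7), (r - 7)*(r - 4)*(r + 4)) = r - 7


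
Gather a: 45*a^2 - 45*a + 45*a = 45*a^2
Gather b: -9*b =-9*b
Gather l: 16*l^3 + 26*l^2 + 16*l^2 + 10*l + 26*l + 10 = 16*l^3 + 42*l^2 + 36*l + 10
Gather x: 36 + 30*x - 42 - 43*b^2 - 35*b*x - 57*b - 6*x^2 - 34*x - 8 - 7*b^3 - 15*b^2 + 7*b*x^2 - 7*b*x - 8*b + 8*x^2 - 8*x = -7*b^3 - 58*b^2 - 65*b + x^2*(7*b + 2) + x*(-42*b - 12) - 14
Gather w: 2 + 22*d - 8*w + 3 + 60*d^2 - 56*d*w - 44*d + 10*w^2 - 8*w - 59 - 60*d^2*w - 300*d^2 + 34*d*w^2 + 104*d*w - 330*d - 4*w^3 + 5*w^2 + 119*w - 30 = -240*d^2 - 352*d - 4*w^3 + w^2*(34*d + 15) + w*(-60*d^2 + 48*d + 103) - 84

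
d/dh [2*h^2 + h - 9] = 4*h + 1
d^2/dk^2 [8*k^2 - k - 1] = 16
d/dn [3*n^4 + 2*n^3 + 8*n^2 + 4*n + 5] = 12*n^3 + 6*n^2 + 16*n + 4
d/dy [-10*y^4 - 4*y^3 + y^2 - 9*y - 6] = -40*y^3 - 12*y^2 + 2*y - 9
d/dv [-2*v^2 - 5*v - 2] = -4*v - 5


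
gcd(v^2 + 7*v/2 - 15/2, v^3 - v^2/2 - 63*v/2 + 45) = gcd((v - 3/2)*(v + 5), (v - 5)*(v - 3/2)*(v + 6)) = v - 3/2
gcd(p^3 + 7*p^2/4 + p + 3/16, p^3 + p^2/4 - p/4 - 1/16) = p + 1/2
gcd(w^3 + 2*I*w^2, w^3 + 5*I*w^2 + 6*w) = w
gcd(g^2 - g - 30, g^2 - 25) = g + 5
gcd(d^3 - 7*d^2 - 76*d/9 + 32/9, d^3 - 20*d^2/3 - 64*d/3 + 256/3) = d - 8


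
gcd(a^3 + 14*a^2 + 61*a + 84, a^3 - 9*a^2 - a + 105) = a + 3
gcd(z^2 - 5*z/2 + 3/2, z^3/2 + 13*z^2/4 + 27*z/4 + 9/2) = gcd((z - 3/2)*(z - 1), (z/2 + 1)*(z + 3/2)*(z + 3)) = 1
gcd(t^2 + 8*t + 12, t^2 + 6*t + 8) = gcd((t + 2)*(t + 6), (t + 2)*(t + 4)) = t + 2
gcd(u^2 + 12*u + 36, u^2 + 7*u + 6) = u + 6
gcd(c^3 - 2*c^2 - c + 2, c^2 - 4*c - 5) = c + 1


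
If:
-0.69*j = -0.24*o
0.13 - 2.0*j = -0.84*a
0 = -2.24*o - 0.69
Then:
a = -0.41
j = -0.11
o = -0.31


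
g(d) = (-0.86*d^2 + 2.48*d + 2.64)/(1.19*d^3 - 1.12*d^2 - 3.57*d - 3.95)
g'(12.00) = 0.00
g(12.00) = -0.05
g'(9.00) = 0.00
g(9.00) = -0.06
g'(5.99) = -0.00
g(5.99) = -0.07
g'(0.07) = 0.03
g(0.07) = -0.67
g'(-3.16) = 0.12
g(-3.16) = 0.33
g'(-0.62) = -1.34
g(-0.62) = -0.31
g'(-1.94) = 0.19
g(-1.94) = 0.54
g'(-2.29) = 0.20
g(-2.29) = 0.47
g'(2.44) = -9.62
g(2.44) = -1.75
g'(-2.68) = 0.17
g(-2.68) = 0.40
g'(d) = (2.48 - 1.72*d)/(1.19*d^3 - 1.12*d^2 - 3.57*d - 3.95) + (-3.57*d^2 + 2.24*d + 3.57)*(-0.86*d^2 + 2.48*d + 2.64)/(1.19*d^3 - 1.12*d^2 - 3.57*d - 3.95)^2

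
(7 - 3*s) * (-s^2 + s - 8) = 3*s^3 - 10*s^2 + 31*s - 56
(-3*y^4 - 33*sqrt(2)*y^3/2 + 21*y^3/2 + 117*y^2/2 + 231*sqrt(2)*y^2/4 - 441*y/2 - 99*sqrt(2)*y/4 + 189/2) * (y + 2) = -3*y^5 - 33*sqrt(2)*y^4/2 + 9*y^4/2 + 99*sqrt(2)*y^3/4 + 159*y^3/2 - 207*y^2/2 + 363*sqrt(2)*y^2/4 - 693*y/2 - 99*sqrt(2)*y/2 + 189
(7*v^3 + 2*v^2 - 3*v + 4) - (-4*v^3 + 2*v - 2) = 11*v^3 + 2*v^2 - 5*v + 6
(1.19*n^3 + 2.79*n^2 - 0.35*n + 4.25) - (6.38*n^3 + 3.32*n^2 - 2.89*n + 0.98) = -5.19*n^3 - 0.53*n^2 + 2.54*n + 3.27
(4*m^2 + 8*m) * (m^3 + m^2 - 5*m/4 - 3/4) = 4*m^5 + 12*m^4 + 3*m^3 - 13*m^2 - 6*m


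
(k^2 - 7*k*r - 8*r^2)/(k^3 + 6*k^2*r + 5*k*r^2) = (k - 8*r)/(k*(k + 5*r))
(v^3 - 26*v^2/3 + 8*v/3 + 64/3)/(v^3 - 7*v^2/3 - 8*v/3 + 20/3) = (3*v^2 - 20*v - 32)/(3*v^2 - v - 10)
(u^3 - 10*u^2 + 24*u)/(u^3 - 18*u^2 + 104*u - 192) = u/(u - 8)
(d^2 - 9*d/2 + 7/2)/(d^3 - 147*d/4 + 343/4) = 2*(d - 1)/(2*d^2 + 7*d - 49)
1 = 1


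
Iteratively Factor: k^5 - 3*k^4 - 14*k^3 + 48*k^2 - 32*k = (k - 2)*(k^4 - k^3 - 16*k^2 + 16*k) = (k - 2)*(k + 4)*(k^3 - 5*k^2 + 4*k) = (k - 4)*(k - 2)*(k + 4)*(k^2 - k) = k*(k - 4)*(k - 2)*(k + 4)*(k - 1)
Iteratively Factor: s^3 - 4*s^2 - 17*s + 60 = (s - 3)*(s^2 - s - 20) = (s - 3)*(s + 4)*(s - 5)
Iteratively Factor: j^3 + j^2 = (j)*(j^2 + j) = j*(j + 1)*(j)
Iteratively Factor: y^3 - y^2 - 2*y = (y)*(y^2 - y - 2) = y*(y + 1)*(y - 2)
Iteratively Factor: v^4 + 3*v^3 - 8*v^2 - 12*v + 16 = (v - 2)*(v^3 + 5*v^2 + 2*v - 8) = (v - 2)*(v - 1)*(v^2 + 6*v + 8) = (v - 2)*(v - 1)*(v + 2)*(v + 4)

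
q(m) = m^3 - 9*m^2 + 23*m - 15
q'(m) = 3*m^2 - 18*m + 23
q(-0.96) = -46.26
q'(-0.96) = 43.04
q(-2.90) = -181.78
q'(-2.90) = 100.43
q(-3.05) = -197.25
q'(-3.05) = 105.81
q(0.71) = -2.85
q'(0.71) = 11.73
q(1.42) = 2.38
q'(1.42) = 3.49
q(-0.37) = -24.79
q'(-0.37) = 30.07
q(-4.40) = -375.62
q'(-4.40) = 160.28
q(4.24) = -3.05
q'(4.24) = 0.61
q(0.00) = -15.00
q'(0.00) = 23.00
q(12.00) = 693.00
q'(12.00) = 239.00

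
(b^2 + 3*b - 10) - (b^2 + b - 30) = 2*b + 20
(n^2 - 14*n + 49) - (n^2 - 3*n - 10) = 59 - 11*n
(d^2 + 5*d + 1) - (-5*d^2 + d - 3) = 6*d^2 + 4*d + 4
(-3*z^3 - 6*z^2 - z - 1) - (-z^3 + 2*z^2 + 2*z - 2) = -2*z^3 - 8*z^2 - 3*z + 1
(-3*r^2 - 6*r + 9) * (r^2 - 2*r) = -3*r^4 + 21*r^2 - 18*r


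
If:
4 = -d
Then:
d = -4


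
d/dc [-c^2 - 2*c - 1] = -2*c - 2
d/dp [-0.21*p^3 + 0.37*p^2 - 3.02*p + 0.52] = -0.63*p^2 + 0.74*p - 3.02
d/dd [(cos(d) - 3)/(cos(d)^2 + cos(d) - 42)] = (cos(d)^2 - 6*cos(d) + 39)*sin(d)/(cos(d)^2 + cos(d) - 42)^2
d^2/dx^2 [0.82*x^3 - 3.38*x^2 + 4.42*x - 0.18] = 4.92*x - 6.76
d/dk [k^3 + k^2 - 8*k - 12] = 3*k^2 + 2*k - 8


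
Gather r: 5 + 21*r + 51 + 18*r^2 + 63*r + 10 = 18*r^2 + 84*r + 66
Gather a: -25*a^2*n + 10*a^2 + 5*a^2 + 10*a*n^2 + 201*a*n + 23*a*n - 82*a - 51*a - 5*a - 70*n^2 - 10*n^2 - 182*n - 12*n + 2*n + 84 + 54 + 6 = a^2*(15 - 25*n) + a*(10*n^2 + 224*n - 138) - 80*n^2 - 192*n + 144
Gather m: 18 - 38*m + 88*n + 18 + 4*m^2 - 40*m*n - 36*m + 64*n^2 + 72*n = 4*m^2 + m*(-40*n - 74) + 64*n^2 + 160*n + 36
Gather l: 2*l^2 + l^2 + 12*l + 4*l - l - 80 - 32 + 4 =3*l^2 + 15*l - 108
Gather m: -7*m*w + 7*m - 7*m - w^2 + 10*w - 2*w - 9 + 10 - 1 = -7*m*w - w^2 + 8*w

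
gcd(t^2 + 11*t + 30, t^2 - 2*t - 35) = t + 5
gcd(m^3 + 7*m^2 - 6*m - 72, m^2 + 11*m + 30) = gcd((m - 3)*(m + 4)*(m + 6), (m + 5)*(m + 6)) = m + 6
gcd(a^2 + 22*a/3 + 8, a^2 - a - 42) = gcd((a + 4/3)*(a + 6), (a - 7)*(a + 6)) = a + 6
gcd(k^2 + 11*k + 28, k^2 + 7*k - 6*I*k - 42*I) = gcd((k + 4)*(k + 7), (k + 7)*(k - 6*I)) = k + 7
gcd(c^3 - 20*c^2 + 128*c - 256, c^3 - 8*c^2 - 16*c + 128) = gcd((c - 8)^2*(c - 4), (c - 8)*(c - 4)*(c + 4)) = c^2 - 12*c + 32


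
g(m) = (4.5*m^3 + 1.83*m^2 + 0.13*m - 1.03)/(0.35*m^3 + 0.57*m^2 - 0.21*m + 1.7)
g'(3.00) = 1.37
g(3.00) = 8.78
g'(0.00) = 0.00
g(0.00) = -0.61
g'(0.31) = 1.56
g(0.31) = -0.40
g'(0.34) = 1.78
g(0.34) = -0.35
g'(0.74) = 4.55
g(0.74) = 0.95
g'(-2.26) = 161.61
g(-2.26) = -42.00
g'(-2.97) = 117.31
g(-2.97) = 56.76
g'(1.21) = 5.24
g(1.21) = 3.37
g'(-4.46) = 4.71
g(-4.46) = 21.34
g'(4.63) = 0.54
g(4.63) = 10.18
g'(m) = (-1.05*m^2 - 1.14*m + 0.21)*(4.5*m^3 + 1.83*m^2 + 0.13*m - 1.03)/(0.35*m^3 + 0.57*m^2 - 0.21*m + 1.7)^2 + (13.5*m^2 + 3.66*m + 0.13)/(0.35*m^3 + 0.57*m^2 - 0.21*m + 1.7)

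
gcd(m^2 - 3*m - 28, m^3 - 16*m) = m + 4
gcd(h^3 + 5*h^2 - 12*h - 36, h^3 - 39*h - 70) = h + 2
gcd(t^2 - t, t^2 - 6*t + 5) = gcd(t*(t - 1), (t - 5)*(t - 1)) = t - 1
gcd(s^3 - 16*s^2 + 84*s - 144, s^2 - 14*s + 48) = s - 6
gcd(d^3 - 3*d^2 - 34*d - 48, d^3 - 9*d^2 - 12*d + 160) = d - 8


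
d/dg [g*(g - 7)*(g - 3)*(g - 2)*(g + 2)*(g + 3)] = 6*g^5 - 35*g^4 - 52*g^3 + 273*g^2 + 72*g - 252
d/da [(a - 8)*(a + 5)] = 2*a - 3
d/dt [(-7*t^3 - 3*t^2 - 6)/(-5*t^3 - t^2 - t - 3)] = 2*(-4*t^4 + 7*t^3 - 12*t^2 + 3*t - 3)/(25*t^6 + 10*t^5 + 11*t^4 + 32*t^3 + 7*t^2 + 6*t + 9)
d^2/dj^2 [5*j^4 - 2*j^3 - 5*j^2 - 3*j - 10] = 60*j^2 - 12*j - 10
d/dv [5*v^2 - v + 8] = 10*v - 1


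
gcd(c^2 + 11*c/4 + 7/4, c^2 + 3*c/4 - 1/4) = c + 1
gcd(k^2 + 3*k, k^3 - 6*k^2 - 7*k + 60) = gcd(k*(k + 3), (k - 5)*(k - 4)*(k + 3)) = k + 3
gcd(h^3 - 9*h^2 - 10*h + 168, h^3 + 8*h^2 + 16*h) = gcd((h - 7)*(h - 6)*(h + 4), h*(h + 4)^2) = h + 4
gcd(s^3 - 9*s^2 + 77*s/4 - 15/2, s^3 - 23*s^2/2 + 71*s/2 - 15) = s^2 - 13*s/2 + 3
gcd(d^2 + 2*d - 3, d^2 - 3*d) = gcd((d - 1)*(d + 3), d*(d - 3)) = 1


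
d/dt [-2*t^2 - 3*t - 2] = -4*t - 3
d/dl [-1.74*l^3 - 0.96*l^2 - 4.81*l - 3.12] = -5.22*l^2 - 1.92*l - 4.81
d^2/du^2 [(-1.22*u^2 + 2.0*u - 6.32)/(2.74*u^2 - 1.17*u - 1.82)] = (-1.4210854715202e-14*u^4 + 22.208248*u^3 - 321.191568*u^2 + 181.405536*u - 96.935904)/(20.570824*u^6 - 26.351676*u^5 - 29.739138*u^4 + 33.405723*u^3 + 19.753734*u^2 - 11.626524*u - 6.028568)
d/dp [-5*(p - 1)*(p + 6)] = -10*p - 25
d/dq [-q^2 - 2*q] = -2*q - 2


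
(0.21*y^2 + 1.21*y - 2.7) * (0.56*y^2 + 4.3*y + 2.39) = 0.1176*y^4 + 1.5806*y^3 + 4.1929*y^2 - 8.7181*y - 6.453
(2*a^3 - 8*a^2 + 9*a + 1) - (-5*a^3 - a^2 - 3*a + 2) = 7*a^3 - 7*a^2 + 12*a - 1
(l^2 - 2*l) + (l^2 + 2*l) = 2*l^2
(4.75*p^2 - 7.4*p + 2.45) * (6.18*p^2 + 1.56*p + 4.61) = 29.355*p^4 - 38.322*p^3 + 25.4945*p^2 - 30.292*p + 11.2945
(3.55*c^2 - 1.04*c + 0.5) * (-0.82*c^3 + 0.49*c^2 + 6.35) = -2.911*c^5 + 2.5923*c^4 - 0.9196*c^3 + 22.7875*c^2 - 6.604*c + 3.175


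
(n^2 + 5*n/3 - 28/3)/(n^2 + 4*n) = (n - 7/3)/n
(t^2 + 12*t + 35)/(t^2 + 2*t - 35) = (t + 5)/(t - 5)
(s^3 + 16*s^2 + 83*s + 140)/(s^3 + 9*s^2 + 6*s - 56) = (s + 5)/(s - 2)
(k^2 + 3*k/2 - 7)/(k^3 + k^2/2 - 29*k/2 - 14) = (k - 2)/(k^2 - 3*k - 4)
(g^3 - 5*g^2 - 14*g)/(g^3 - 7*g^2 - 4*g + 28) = g/(g - 2)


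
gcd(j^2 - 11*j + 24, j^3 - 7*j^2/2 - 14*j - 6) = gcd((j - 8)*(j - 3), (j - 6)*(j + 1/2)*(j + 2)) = 1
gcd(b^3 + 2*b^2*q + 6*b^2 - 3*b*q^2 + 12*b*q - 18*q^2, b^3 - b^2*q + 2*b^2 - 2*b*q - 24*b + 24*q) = -b^2 + b*q - 6*b + 6*q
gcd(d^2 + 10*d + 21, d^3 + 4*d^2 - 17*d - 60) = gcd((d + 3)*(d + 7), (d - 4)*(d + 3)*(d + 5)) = d + 3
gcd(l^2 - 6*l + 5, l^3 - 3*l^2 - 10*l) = l - 5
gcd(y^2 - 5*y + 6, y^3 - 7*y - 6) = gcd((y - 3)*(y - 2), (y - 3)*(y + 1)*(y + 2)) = y - 3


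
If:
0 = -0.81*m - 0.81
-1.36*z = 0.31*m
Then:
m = -1.00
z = 0.23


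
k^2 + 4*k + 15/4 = (k + 3/2)*(k + 5/2)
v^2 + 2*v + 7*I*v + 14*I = (v + 2)*(v + 7*I)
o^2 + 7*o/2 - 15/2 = (o - 3/2)*(o + 5)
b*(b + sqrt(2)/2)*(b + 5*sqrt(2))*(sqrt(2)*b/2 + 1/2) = sqrt(2)*b^4/2 + 6*b^3 + 21*sqrt(2)*b^2/4 + 5*b/2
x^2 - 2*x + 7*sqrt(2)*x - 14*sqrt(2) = (x - 2)*(x + 7*sqrt(2))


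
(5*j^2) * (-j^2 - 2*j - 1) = -5*j^4 - 10*j^3 - 5*j^2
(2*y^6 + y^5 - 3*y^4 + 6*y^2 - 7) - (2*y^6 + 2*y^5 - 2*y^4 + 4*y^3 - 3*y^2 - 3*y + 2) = -y^5 - y^4 - 4*y^3 + 9*y^2 + 3*y - 9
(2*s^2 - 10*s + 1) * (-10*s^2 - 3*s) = -20*s^4 + 94*s^3 + 20*s^2 - 3*s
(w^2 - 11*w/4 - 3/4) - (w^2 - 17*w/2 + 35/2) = 23*w/4 - 73/4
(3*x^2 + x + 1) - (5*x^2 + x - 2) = 3 - 2*x^2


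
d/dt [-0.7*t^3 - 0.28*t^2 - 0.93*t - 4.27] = -2.1*t^2 - 0.56*t - 0.93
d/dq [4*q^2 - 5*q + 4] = 8*q - 5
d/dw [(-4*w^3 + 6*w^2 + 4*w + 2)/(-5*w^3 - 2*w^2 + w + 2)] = 2*(19*w^4 + 16*w^3 + 10*w^2 + 16*w + 3)/(25*w^6 + 20*w^5 - 6*w^4 - 24*w^3 - 7*w^2 + 4*w + 4)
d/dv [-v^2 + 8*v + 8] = 8 - 2*v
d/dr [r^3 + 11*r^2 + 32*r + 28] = 3*r^2 + 22*r + 32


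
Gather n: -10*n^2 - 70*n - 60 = -10*n^2 - 70*n - 60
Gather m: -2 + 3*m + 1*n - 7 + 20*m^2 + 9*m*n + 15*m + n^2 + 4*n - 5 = 20*m^2 + m*(9*n + 18) + n^2 + 5*n - 14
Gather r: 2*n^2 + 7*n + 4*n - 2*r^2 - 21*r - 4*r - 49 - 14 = 2*n^2 + 11*n - 2*r^2 - 25*r - 63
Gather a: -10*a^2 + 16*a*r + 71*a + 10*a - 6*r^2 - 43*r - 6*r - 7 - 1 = -10*a^2 + a*(16*r + 81) - 6*r^2 - 49*r - 8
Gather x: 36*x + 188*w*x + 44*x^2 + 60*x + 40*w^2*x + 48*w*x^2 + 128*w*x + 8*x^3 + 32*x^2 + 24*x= 8*x^3 + x^2*(48*w + 76) + x*(40*w^2 + 316*w + 120)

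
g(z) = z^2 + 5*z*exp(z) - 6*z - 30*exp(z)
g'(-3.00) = -13.99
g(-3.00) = 24.76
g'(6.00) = 2023.14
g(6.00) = 0.00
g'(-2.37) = -14.18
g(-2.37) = 15.92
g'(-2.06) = -14.62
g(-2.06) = 11.47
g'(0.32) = -37.58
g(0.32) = -40.93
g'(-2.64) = -14.01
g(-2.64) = 19.73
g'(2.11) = -120.97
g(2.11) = -168.64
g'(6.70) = 6912.85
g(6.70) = 2848.11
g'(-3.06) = -14.01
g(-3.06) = 25.60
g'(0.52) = -42.64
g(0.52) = -48.94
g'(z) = 5*z*exp(z) + 2*z - 25*exp(z) - 6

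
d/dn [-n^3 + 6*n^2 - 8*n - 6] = -3*n^2 + 12*n - 8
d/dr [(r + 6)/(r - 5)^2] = (-r - 17)/(r - 5)^3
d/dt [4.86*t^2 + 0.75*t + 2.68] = 9.72*t + 0.75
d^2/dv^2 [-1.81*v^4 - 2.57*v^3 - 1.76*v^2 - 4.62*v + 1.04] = -21.72*v^2 - 15.42*v - 3.52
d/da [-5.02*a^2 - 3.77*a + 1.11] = -10.04*a - 3.77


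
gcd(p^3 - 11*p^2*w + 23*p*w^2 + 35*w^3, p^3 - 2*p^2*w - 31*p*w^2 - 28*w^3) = p^2 - 6*p*w - 7*w^2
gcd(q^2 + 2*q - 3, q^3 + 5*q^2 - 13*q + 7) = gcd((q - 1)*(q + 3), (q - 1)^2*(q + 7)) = q - 1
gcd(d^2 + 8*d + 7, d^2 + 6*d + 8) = 1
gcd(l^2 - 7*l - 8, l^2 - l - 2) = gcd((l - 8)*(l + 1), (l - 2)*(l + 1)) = l + 1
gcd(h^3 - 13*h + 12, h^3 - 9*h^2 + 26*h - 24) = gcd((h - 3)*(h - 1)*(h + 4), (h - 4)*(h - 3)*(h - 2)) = h - 3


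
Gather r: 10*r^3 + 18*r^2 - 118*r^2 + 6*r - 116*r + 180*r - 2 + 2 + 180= 10*r^3 - 100*r^2 + 70*r + 180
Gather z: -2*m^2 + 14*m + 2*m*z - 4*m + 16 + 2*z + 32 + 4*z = -2*m^2 + 10*m + z*(2*m + 6) + 48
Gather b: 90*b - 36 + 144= 90*b + 108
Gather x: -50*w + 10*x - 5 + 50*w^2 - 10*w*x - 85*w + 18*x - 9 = 50*w^2 - 135*w + x*(28 - 10*w) - 14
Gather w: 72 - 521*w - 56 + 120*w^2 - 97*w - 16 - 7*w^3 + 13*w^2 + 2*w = -7*w^3 + 133*w^2 - 616*w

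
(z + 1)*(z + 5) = z^2 + 6*z + 5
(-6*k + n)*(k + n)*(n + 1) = -6*k^2*n - 6*k^2 - 5*k*n^2 - 5*k*n + n^3 + n^2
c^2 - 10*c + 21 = (c - 7)*(c - 3)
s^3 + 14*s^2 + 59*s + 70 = (s + 2)*(s + 5)*(s + 7)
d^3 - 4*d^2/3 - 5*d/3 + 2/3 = (d - 2)*(d - 1/3)*(d + 1)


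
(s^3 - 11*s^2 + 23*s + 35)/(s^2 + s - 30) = (s^2 - 6*s - 7)/(s + 6)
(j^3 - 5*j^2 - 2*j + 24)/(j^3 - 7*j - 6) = (j - 4)/(j + 1)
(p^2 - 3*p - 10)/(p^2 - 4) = (p - 5)/(p - 2)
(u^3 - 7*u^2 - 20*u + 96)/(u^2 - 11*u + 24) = u + 4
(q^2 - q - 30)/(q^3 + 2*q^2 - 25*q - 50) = (q - 6)/(q^2 - 3*q - 10)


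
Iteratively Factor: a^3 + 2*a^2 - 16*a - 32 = (a - 4)*(a^2 + 6*a + 8) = (a - 4)*(a + 4)*(a + 2)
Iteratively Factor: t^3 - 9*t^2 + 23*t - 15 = (t - 3)*(t^2 - 6*t + 5) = (t - 3)*(t - 1)*(t - 5)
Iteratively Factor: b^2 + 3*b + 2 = (b + 2)*(b + 1)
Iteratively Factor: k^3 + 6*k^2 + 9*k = (k + 3)*(k^2 + 3*k) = k*(k + 3)*(k + 3)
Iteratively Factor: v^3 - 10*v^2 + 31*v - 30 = (v - 5)*(v^2 - 5*v + 6) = (v - 5)*(v - 3)*(v - 2)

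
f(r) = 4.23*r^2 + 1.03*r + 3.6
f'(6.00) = 51.79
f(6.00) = 162.06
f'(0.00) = 1.03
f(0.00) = 3.60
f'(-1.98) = -15.72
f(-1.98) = 18.14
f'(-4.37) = -35.94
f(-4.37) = 79.88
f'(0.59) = 6.02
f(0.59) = 5.68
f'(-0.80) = -5.74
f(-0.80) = 5.48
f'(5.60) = 48.41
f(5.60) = 142.02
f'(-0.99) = -7.35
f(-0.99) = 6.73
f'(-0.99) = -7.35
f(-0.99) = 6.73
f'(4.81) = 41.72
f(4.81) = 106.42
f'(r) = 8.46*r + 1.03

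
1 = 1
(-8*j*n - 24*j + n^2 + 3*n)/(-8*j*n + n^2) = (n + 3)/n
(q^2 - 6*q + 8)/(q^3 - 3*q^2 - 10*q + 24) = 1/(q + 3)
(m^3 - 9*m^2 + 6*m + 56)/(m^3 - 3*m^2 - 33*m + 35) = (m^2 - 2*m - 8)/(m^2 + 4*m - 5)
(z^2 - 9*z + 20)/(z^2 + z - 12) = (z^2 - 9*z + 20)/(z^2 + z - 12)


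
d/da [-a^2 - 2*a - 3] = -2*a - 2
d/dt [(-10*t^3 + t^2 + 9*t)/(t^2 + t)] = 2*(-5*t^2 - 10*t - 4)/(t^2 + 2*t + 1)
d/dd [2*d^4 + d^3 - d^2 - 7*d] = 8*d^3 + 3*d^2 - 2*d - 7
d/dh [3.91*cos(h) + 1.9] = -3.91*sin(h)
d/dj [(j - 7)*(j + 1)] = 2*j - 6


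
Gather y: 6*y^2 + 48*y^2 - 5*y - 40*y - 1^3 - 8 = 54*y^2 - 45*y - 9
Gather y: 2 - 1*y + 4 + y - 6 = 0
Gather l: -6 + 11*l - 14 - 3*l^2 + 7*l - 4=-3*l^2 + 18*l - 24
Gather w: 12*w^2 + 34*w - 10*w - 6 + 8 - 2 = 12*w^2 + 24*w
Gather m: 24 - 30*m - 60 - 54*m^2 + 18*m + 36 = -54*m^2 - 12*m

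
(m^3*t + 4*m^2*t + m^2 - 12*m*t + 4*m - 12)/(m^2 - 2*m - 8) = (-m^3*t - 4*m^2*t - m^2 + 12*m*t - 4*m + 12)/(-m^2 + 2*m + 8)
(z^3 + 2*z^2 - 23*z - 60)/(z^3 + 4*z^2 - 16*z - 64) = (z^2 - 2*z - 15)/(z^2 - 16)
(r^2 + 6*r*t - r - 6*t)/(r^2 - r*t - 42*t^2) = (r - 1)/(r - 7*t)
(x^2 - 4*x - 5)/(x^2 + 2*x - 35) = (x + 1)/(x + 7)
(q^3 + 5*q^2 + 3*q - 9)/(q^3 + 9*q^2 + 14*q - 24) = (q^2 + 6*q + 9)/(q^2 + 10*q + 24)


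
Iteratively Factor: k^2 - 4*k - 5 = (k - 5)*(k + 1)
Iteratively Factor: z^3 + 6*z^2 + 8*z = (z + 2)*(z^2 + 4*z) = (z + 2)*(z + 4)*(z)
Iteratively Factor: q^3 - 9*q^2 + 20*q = (q - 5)*(q^2 - 4*q) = q*(q - 5)*(q - 4)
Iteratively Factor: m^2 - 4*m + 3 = (m - 3)*(m - 1)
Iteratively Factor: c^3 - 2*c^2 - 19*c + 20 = (c - 5)*(c^2 + 3*c - 4) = (c - 5)*(c - 1)*(c + 4)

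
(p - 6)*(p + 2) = p^2 - 4*p - 12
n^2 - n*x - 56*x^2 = (n - 8*x)*(n + 7*x)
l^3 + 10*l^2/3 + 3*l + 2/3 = (l + 1/3)*(l + 1)*(l + 2)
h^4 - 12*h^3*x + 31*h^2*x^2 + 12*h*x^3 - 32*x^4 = (h - 8*x)*(h - 4*x)*(h - x)*(h + x)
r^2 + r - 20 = (r - 4)*(r + 5)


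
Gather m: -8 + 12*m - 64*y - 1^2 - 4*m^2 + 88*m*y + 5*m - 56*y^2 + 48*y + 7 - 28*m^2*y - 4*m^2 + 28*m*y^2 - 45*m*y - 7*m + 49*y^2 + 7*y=m^2*(-28*y - 8) + m*(28*y^2 + 43*y + 10) - 7*y^2 - 9*y - 2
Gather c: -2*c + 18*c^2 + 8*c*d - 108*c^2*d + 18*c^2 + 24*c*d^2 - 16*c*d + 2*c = c^2*(36 - 108*d) + c*(24*d^2 - 8*d)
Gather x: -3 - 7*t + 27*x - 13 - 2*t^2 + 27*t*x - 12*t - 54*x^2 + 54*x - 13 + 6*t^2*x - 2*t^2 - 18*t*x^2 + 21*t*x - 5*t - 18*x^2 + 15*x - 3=-4*t^2 - 24*t + x^2*(-18*t - 72) + x*(6*t^2 + 48*t + 96) - 32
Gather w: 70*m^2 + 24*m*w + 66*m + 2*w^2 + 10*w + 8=70*m^2 + 66*m + 2*w^2 + w*(24*m + 10) + 8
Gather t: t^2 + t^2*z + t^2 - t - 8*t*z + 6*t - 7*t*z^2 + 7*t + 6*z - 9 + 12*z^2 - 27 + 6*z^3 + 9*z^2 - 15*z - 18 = t^2*(z + 2) + t*(-7*z^2 - 8*z + 12) + 6*z^3 + 21*z^2 - 9*z - 54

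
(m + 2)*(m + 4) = m^2 + 6*m + 8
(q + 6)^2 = q^2 + 12*q + 36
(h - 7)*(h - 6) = h^2 - 13*h + 42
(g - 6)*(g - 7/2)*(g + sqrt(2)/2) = g^3 - 19*g^2/2 + sqrt(2)*g^2/2 - 19*sqrt(2)*g/4 + 21*g + 21*sqrt(2)/2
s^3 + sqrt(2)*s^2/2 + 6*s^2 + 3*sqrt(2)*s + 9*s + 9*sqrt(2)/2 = (s + 3)^2*(s + sqrt(2)/2)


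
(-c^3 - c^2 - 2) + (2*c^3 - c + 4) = c^3 - c^2 - c + 2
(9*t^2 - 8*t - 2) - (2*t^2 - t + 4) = 7*t^2 - 7*t - 6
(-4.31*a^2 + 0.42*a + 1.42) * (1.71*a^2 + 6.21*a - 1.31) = -7.3701*a^4 - 26.0469*a^3 + 10.6825*a^2 + 8.268*a - 1.8602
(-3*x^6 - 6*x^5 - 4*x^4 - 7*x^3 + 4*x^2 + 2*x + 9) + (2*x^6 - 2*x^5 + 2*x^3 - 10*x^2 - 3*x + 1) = -x^6 - 8*x^5 - 4*x^4 - 5*x^3 - 6*x^2 - x + 10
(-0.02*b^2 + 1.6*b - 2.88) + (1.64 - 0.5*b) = -0.02*b^2 + 1.1*b - 1.24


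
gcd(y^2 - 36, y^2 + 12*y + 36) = y + 6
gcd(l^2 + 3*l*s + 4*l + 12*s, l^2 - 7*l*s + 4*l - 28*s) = l + 4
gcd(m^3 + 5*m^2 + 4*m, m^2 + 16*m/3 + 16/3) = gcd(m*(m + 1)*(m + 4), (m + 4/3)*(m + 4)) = m + 4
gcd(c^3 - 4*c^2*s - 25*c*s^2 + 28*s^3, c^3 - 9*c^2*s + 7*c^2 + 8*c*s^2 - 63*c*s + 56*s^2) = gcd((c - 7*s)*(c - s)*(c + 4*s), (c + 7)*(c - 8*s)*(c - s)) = -c + s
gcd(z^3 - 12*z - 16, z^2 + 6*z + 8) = z + 2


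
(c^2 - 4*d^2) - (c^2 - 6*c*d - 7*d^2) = 6*c*d + 3*d^2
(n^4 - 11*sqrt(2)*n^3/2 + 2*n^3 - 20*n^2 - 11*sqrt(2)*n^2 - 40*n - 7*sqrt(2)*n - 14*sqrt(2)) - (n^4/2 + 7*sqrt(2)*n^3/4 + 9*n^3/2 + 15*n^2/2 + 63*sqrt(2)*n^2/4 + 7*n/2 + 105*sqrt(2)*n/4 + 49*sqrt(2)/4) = n^4/2 - 29*sqrt(2)*n^3/4 - 5*n^3/2 - 107*sqrt(2)*n^2/4 - 55*n^2/2 - 133*sqrt(2)*n/4 - 87*n/2 - 105*sqrt(2)/4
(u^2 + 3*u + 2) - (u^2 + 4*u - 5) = 7 - u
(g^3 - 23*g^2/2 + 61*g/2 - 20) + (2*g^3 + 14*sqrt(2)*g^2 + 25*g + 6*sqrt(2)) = 3*g^3 - 23*g^2/2 + 14*sqrt(2)*g^2 + 111*g/2 - 20 + 6*sqrt(2)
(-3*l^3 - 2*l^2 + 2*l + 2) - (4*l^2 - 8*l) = -3*l^3 - 6*l^2 + 10*l + 2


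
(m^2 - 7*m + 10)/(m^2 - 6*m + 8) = (m - 5)/(m - 4)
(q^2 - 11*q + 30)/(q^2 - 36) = (q - 5)/(q + 6)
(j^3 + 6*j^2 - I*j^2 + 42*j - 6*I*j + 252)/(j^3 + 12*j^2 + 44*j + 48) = (j^2 - I*j + 42)/(j^2 + 6*j + 8)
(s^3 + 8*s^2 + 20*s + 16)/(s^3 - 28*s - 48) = (s + 2)/(s - 6)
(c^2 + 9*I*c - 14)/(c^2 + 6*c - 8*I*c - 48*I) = (c^2 + 9*I*c - 14)/(c^2 + c*(6 - 8*I) - 48*I)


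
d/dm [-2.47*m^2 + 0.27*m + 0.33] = 0.27 - 4.94*m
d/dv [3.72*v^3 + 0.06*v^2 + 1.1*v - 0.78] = 11.16*v^2 + 0.12*v + 1.1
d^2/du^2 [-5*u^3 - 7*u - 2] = -30*u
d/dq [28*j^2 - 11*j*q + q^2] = -11*j + 2*q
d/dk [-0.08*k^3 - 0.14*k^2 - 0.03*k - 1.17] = -0.24*k^2 - 0.28*k - 0.03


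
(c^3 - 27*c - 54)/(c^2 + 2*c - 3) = (c^2 - 3*c - 18)/(c - 1)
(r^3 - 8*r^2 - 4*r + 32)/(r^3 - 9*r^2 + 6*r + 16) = (r + 2)/(r + 1)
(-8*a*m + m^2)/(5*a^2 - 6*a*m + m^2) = m*(-8*a + m)/(5*a^2 - 6*a*m + m^2)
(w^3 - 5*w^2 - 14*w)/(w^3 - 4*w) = (w - 7)/(w - 2)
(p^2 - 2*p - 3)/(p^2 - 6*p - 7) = (p - 3)/(p - 7)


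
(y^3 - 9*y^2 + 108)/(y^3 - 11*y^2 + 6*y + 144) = (y - 6)/(y - 8)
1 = 1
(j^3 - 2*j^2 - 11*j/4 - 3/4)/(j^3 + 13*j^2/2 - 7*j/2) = (4*j^3 - 8*j^2 - 11*j - 3)/(2*j*(2*j^2 + 13*j - 7))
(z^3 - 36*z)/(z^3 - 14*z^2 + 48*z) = (z + 6)/(z - 8)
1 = 1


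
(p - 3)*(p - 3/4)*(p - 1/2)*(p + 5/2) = p^4 - 7*p^3/4 - 13*p^2/2 + 147*p/16 - 45/16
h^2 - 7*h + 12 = (h - 4)*(h - 3)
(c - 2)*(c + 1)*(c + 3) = c^3 + 2*c^2 - 5*c - 6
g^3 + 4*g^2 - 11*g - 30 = (g - 3)*(g + 2)*(g + 5)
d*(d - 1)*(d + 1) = d^3 - d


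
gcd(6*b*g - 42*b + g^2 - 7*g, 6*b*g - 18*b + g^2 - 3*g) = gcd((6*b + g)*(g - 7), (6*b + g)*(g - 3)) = 6*b + g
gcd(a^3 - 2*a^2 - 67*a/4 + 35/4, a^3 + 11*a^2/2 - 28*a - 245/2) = a^2 - 3*a/2 - 35/2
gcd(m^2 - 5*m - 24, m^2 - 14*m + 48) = m - 8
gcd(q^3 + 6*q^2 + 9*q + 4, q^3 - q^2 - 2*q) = q + 1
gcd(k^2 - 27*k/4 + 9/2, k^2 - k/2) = 1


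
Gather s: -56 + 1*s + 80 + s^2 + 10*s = s^2 + 11*s + 24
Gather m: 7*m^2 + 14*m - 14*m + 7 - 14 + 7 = 7*m^2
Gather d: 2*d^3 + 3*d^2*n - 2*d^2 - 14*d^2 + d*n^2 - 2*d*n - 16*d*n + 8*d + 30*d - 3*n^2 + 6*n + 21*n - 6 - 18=2*d^3 + d^2*(3*n - 16) + d*(n^2 - 18*n + 38) - 3*n^2 + 27*n - 24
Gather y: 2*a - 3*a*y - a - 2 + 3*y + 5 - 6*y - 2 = a + y*(-3*a - 3) + 1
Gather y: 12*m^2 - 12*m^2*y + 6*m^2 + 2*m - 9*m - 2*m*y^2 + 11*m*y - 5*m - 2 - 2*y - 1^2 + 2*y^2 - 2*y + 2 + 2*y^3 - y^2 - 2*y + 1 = 18*m^2 - 12*m + 2*y^3 + y^2*(1 - 2*m) + y*(-12*m^2 + 11*m - 6)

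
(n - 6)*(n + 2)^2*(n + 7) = n^4 + 5*n^3 - 34*n^2 - 164*n - 168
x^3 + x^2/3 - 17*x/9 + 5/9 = (x - 1)*(x - 1/3)*(x + 5/3)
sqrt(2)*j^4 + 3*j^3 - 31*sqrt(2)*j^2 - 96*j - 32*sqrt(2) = (j - 4*sqrt(2))*(j + sqrt(2))*(j + 4*sqrt(2))*(sqrt(2)*j + 1)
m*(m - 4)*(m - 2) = m^3 - 6*m^2 + 8*m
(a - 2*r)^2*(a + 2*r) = a^3 - 2*a^2*r - 4*a*r^2 + 8*r^3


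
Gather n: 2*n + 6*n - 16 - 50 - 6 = 8*n - 72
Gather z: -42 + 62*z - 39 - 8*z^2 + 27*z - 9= -8*z^2 + 89*z - 90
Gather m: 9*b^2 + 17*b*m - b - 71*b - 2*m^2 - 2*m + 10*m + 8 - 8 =9*b^2 - 72*b - 2*m^2 + m*(17*b + 8)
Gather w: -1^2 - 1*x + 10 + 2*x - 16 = x - 7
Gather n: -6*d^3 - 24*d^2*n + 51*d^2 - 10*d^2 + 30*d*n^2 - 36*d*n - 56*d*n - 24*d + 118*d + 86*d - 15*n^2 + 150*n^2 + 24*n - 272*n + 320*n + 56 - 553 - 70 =-6*d^3 + 41*d^2 + 180*d + n^2*(30*d + 135) + n*(-24*d^2 - 92*d + 72) - 567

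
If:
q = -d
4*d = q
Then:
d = 0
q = 0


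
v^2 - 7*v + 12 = (v - 4)*(v - 3)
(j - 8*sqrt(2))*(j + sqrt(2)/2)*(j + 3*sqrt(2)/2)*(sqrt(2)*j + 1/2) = sqrt(2)*j^4 - 23*j^3/2 - 67*sqrt(2)*j^2/2 - 157*j/4 - 6*sqrt(2)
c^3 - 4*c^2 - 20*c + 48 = (c - 6)*(c - 2)*(c + 4)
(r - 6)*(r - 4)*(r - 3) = r^3 - 13*r^2 + 54*r - 72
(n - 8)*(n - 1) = n^2 - 9*n + 8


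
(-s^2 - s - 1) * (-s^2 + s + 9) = s^4 - 9*s^2 - 10*s - 9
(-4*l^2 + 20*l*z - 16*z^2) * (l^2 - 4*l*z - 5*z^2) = -4*l^4 + 36*l^3*z - 76*l^2*z^2 - 36*l*z^3 + 80*z^4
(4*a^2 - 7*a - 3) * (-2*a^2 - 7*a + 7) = -8*a^4 - 14*a^3 + 83*a^2 - 28*a - 21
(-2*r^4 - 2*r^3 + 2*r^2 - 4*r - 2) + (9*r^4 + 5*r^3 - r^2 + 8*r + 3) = 7*r^4 + 3*r^3 + r^2 + 4*r + 1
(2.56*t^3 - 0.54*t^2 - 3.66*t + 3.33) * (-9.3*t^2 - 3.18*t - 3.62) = -23.808*t^5 - 3.1188*t^4 + 26.488*t^3 - 17.3754*t^2 + 2.6598*t - 12.0546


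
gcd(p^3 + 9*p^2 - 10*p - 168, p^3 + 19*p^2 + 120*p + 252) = p^2 + 13*p + 42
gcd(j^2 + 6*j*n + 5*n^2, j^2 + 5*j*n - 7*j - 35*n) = j + 5*n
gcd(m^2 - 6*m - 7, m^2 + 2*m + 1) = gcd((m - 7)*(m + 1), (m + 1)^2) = m + 1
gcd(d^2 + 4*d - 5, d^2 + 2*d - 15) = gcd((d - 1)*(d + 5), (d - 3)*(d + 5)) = d + 5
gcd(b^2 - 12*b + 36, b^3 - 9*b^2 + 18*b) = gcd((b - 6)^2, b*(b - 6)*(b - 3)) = b - 6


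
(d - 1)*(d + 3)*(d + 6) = d^3 + 8*d^2 + 9*d - 18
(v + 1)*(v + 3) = v^2 + 4*v + 3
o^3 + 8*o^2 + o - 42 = (o - 2)*(o + 3)*(o + 7)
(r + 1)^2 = r^2 + 2*r + 1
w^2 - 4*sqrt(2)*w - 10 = (w - 5*sqrt(2))*(w + sqrt(2))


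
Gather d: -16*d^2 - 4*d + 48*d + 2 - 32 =-16*d^2 + 44*d - 30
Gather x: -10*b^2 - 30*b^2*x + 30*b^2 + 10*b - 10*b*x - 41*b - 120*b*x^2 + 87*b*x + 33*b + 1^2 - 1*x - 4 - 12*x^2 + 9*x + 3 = 20*b^2 + 2*b + x^2*(-120*b - 12) + x*(-30*b^2 + 77*b + 8)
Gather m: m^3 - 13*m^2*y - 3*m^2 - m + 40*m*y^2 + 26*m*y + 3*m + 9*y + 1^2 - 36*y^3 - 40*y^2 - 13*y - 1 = m^3 + m^2*(-13*y - 3) + m*(40*y^2 + 26*y + 2) - 36*y^3 - 40*y^2 - 4*y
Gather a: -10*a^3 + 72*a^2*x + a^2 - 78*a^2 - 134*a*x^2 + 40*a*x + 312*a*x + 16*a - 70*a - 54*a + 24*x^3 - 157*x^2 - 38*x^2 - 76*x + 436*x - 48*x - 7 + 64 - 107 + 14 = -10*a^3 + a^2*(72*x - 77) + a*(-134*x^2 + 352*x - 108) + 24*x^3 - 195*x^2 + 312*x - 36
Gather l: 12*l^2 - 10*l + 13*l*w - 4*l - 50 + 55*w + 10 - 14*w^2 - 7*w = 12*l^2 + l*(13*w - 14) - 14*w^2 + 48*w - 40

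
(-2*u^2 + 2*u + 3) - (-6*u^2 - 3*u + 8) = 4*u^2 + 5*u - 5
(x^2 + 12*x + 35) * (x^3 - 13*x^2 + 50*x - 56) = x^5 - x^4 - 71*x^3 + 89*x^2 + 1078*x - 1960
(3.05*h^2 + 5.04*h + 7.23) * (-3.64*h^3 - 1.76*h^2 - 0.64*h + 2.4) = -11.102*h^5 - 23.7136*h^4 - 37.1396*h^3 - 8.6304*h^2 + 7.4688*h + 17.352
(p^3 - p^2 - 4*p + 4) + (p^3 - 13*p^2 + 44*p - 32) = 2*p^3 - 14*p^2 + 40*p - 28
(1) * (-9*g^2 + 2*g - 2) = -9*g^2 + 2*g - 2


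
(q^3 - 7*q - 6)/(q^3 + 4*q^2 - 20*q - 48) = (q^2 - 2*q - 3)/(q^2 + 2*q - 24)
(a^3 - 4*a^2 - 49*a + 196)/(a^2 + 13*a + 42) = (a^2 - 11*a + 28)/(a + 6)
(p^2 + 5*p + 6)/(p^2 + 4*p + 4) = (p + 3)/(p + 2)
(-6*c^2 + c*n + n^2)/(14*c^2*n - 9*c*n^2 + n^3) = (-3*c - n)/(n*(7*c - n))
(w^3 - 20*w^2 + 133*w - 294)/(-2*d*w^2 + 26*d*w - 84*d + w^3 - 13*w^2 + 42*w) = (w - 7)/(-2*d + w)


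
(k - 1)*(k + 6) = k^2 + 5*k - 6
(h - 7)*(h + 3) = h^2 - 4*h - 21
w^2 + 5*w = w*(w + 5)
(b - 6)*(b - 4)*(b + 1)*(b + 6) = b^4 - 3*b^3 - 40*b^2 + 108*b + 144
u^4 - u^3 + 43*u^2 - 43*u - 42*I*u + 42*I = (u - 1)*(u - 6*I)*(u - I)*(u + 7*I)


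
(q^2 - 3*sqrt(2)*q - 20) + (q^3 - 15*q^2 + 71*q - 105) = q^3 - 14*q^2 - 3*sqrt(2)*q + 71*q - 125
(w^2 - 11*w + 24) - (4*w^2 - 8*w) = -3*w^2 - 3*w + 24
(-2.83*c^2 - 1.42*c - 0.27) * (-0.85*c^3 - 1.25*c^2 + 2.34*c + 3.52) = 2.4055*c^5 + 4.7445*c^4 - 4.6177*c^3 - 12.9469*c^2 - 5.6302*c - 0.9504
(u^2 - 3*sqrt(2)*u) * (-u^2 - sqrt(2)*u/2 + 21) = -u^4 + 5*sqrt(2)*u^3/2 + 24*u^2 - 63*sqrt(2)*u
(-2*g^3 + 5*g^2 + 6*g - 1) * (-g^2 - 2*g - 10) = 2*g^5 - g^4 + 4*g^3 - 61*g^2 - 58*g + 10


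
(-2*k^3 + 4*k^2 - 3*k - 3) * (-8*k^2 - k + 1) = 16*k^5 - 30*k^4 + 18*k^3 + 31*k^2 - 3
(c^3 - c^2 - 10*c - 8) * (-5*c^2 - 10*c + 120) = -5*c^5 - 5*c^4 + 180*c^3 + 20*c^2 - 1120*c - 960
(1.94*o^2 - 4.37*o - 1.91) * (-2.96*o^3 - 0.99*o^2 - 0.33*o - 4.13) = -5.7424*o^5 + 11.0146*o^4 + 9.3397*o^3 - 4.6792*o^2 + 18.6784*o + 7.8883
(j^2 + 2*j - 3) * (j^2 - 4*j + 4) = j^4 - 2*j^3 - 7*j^2 + 20*j - 12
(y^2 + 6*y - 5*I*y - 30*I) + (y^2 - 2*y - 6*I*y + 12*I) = 2*y^2 + 4*y - 11*I*y - 18*I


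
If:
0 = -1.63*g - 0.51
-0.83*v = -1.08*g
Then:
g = -0.31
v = -0.41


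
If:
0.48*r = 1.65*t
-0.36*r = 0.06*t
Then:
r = 0.00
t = 0.00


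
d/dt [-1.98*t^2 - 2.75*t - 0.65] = -3.96*t - 2.75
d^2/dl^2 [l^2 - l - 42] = 2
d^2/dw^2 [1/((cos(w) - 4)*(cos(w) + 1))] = (-4*sin(w)^4 + 27*sin(w)^2 + 3*cos(w)/4 + 9*cos(3*w)/4 + 3)/((cos(w) - 4)^3*(cos(w) + 1)^3)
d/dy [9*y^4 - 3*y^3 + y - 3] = 36*y^3 - 9*y^2 + 1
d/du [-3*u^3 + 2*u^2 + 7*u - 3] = -9*u^2 + 4*u + 7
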